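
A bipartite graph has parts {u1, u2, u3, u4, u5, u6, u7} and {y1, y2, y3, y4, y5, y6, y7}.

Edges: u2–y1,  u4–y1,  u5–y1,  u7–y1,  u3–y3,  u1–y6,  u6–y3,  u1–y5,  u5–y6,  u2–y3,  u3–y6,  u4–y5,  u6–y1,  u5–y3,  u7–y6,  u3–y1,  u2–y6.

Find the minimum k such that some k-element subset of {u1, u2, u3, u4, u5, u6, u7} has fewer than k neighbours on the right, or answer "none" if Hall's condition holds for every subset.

Take S = {u2, u3, u5, u6}. Its neighbourhood is {y1, y3, y6}, so |N(S)| = 3 < |S| = 4.
Every subset of size less than 4 has at least as many neighbours as members, so 4 is the minimum.

4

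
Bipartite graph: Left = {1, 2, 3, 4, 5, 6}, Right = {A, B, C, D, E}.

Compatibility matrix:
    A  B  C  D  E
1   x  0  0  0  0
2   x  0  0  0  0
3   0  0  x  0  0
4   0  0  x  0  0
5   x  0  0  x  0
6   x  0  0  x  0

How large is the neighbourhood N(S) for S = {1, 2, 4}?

The union of neighbours of {1, 2, 4} is {A, C}, which has 2 elements.
Since |N(S)| = 2 < |S| = 3, Hall's condition fails for this subset.

2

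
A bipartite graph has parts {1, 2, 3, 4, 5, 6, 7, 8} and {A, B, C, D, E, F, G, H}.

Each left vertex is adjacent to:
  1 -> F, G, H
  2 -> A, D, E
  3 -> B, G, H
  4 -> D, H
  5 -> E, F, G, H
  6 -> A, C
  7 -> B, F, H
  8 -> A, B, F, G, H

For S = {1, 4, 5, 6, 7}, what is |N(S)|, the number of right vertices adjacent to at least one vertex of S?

The union of neighbours of {1, 4, 5, 6, 7} is {A, B, C, D, E, F, G, H}, which has 8 elements.
Since |N(S)| = 8 ≥ |S| = 5, Hall's condition holds for this subset.

8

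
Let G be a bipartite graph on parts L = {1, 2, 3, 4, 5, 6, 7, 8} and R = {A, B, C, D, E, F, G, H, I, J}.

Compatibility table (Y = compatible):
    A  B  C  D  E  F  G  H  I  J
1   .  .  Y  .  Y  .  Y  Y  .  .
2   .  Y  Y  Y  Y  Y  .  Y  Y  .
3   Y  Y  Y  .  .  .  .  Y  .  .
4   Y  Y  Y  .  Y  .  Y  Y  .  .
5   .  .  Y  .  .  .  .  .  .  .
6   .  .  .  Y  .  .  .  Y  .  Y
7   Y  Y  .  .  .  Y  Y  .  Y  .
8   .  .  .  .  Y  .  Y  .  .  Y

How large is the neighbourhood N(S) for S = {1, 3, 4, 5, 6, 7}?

The union of neighbours of {1, 3, 4, 5, 6, 7} is {A, B, C, D, E, F, G, H, I, J}, which has 10 elements.
Since |N(S)| = 10 ≥ |S| = 6, Hall's condition holds for this subset.

10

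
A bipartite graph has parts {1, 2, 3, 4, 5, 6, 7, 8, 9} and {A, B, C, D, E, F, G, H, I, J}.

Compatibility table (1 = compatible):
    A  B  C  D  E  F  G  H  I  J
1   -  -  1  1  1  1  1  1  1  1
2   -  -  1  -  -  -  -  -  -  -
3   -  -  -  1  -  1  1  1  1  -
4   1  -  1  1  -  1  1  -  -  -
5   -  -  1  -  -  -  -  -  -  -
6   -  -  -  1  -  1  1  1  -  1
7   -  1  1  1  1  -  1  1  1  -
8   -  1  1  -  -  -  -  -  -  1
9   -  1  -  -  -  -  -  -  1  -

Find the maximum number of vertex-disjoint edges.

For example, pair 1→G, 2→C, 3→F, 4→A, 6→H, 7→E, 8→J, 9→B.
The set {2, 5} has only 1 neighbour ({C}), so by Hall's theorem at most 8 of the 9 left vertices can be matched.

8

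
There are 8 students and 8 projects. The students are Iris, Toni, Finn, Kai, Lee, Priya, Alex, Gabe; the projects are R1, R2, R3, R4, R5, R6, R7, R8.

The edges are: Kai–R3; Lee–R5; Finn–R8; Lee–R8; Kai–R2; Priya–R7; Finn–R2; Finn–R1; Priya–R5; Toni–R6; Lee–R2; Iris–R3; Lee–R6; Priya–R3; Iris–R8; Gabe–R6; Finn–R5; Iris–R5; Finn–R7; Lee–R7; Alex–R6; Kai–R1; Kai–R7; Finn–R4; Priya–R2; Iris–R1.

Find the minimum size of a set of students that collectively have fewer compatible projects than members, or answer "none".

2

Take S = {Toni, Alex}. Its neighbourhood is {R6}, so |N(S)| = 1 < |S| = 2.
No single vertex violates Hall's condition since each has at least one neighbour, so 2 is the minimum.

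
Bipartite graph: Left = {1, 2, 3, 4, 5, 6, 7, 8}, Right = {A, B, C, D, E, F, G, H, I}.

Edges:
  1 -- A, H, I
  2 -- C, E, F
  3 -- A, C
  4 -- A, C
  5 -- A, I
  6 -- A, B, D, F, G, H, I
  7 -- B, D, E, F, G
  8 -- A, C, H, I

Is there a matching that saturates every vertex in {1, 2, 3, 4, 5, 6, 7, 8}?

The set {1, 3, 4, 5, 8} has only 4 neighbours ({A, C, H, I}), so by Hall's theorem at most 7 of the 8 left vertices can be matched.
Hence no matching covers every left vertex.

No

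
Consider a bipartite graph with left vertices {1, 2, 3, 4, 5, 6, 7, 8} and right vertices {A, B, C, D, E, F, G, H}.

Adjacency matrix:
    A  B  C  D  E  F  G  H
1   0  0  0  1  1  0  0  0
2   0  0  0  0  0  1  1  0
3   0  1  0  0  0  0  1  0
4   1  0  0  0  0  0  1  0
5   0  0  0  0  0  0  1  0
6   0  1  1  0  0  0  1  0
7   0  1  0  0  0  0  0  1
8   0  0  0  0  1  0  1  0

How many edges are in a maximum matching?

8

For example, pair 1→D, 2→F, 3→B, 4→A, 5→G, 6→C, 7→H, 8→E.
All 8 left vertices are matched, so no larger matching exists.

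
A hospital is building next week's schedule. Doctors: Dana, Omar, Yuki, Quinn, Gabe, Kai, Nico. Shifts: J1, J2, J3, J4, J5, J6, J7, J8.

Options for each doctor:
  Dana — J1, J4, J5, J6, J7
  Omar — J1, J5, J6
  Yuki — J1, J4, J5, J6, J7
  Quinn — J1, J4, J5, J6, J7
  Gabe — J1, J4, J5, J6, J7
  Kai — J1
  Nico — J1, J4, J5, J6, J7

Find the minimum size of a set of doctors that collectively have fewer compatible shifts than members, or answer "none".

6

Take S = {Dana, Omar, Yuki, Quinn, Gabe, Kai}. Its neighbourhood is {J1, J4, J5, J6, J7}, so |N(S)| = 5 < |S| = 6.
Every subset of size less than 6 has at least as many neighbours as members, so 6 is the minimum.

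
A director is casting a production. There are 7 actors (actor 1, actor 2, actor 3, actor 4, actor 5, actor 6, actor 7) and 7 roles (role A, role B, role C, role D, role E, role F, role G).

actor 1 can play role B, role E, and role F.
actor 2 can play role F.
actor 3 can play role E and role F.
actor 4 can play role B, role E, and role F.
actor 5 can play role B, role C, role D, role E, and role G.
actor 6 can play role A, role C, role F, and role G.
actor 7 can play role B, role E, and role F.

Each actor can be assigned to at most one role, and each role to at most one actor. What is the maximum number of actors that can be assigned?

5

For example, pair actor 1→role B, actor 2→role F, actor 3→role E, actor 5→role C, actor 6→role G.
The set {actor 1, actor 2, actor 3, actor 4, actor 7} has only 3 neighbours ({role B, role E, role F}), so by Hall's theorem at most 5 of the 7 actors can be matched.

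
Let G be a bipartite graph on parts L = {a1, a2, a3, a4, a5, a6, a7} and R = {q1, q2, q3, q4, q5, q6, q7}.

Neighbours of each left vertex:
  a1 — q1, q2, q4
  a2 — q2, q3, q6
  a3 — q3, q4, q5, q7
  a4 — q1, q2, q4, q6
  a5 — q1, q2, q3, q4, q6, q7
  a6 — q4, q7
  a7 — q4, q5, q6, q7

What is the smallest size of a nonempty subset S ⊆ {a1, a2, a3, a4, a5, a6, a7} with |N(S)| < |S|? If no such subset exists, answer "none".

none

A matching saturating every left vertex exists, for instance a1→q4, a2→q3, a3→q5, a4→q2, a5→q1, a6→q7, a7→q6.
By Hall's marriage theorem, this means |N(S)| ≥ |S| for every subset S, so no violating subset exists.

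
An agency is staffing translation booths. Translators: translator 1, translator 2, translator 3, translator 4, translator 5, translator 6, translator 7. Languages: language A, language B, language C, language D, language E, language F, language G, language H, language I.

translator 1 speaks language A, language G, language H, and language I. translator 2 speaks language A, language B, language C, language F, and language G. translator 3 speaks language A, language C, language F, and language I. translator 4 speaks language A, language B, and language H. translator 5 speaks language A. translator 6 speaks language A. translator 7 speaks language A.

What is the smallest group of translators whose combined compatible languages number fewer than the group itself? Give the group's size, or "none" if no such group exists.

2

Take S = {translator 5, translator 6}. Its neighbourhood is {language A}, so |N(S)| = 1 < |S| = 2.
No single vertex violates Hall's condition since each has at least one neighbour, so 2 is the minimum.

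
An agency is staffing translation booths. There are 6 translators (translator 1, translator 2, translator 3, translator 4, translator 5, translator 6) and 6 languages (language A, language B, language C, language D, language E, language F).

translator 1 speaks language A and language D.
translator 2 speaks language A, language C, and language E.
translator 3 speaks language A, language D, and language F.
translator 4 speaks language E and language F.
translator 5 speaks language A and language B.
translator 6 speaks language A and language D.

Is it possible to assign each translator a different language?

For example, pair translator 1→language D, translator 2→language C, translator 3→language F, translator 4→language E, translator 5→language B, translator 6→language A.
Every translator is matched, so this is a perfect matching.

Yes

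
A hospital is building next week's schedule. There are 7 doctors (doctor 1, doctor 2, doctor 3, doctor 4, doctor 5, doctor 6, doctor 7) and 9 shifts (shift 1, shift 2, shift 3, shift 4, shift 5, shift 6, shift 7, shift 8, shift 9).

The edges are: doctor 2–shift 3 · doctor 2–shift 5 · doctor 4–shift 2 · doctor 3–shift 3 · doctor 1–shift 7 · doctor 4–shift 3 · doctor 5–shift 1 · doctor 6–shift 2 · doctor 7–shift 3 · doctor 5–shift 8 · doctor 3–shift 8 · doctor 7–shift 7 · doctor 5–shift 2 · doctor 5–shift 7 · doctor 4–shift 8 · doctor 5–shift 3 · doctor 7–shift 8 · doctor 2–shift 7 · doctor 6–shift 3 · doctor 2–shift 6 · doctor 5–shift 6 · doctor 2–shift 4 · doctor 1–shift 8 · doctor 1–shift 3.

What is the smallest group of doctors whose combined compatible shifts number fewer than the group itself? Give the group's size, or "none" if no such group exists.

5

Take S = {doctor 1, doctor 3, doctor 4, doctor 6, doctor 7}. Its neighbourhood is {shift 2, shift 3, shift 7, shift 8}, so |N(S)| = 4 < |S| = 5.
Every subset of size less than 5 has at least as many neighbours as members, so 5 is the minimum.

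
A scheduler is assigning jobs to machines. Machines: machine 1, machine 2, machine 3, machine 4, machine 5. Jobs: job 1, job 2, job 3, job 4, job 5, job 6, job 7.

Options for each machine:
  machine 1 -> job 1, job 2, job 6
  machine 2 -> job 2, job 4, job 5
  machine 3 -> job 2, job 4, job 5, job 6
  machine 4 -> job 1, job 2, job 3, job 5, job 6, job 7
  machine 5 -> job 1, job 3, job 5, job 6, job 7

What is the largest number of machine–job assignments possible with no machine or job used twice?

5

For example, pair machine 1→job 1, machine 2→job 4, machine 3→job 2, machine 4→job 7, machine 5→job 5.
This saturates every machine, so 5 is the maximum.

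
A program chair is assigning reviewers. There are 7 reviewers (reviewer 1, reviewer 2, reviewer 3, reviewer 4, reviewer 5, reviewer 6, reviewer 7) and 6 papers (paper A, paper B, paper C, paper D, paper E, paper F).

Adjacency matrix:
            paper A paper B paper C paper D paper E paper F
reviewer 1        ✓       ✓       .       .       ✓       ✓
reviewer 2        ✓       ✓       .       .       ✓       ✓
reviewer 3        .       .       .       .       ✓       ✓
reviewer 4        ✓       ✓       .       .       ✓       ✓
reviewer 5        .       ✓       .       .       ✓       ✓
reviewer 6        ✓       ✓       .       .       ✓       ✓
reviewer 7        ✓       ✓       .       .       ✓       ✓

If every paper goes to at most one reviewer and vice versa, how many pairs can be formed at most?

4

For example, pair reviewer 1→paper A, reviewer 2→paper B, reviewer 3→paper F, reviewer 4→paper E.
The set {reviewer 1, reviewer 2, reviewer 3, reviewer 4, reviewer 5, reviewer 6, reviewer 7} has only 4 neighbours ({paper A, paper B, paper E, paper F}), so by Hall's theorem at most 4 of the 7 reviewers can be matched.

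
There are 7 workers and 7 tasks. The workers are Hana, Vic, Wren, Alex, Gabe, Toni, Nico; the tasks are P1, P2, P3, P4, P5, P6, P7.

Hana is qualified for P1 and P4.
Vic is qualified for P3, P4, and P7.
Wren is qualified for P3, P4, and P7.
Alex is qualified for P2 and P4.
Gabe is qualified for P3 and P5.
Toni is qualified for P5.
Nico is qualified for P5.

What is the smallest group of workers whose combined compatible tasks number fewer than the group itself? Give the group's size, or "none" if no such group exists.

2

Take S = {Toni, Nico}. Its neighbourhood is {P5}, so |N(S)| = 1 < |S| = 2.
No single vertex violates Hall's condition since each has at least one neighbour, so 2 is the minimum.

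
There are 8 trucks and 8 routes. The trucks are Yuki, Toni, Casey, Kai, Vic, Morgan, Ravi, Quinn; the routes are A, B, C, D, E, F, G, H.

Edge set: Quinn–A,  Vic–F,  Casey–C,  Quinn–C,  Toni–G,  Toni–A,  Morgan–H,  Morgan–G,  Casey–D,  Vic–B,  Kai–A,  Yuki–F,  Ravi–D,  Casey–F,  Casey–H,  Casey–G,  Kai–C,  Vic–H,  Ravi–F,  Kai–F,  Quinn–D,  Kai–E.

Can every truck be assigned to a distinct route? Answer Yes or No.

Yes

One maximum matching: Yuki–F, Toni–A, Casey–H, Kai–E, Vic–B, Morgan–G, Ravi–D, Quinn–C.
Every truck is matched, so this is a perfect matching.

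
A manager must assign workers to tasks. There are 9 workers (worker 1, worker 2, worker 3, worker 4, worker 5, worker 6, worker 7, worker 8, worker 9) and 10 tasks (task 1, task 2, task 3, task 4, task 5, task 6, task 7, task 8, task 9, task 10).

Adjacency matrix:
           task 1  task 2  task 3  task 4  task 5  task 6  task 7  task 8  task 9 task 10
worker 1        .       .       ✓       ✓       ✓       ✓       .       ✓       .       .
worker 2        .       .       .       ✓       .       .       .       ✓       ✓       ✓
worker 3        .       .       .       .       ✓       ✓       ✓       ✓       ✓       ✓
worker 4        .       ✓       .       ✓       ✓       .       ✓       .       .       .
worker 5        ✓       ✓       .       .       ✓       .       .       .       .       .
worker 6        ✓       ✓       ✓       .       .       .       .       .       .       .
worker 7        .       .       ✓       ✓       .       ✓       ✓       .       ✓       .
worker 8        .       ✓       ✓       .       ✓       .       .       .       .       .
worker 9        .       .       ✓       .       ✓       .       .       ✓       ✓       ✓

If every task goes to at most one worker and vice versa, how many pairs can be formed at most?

9

For example, pair worker 1–task 4, worker 2–task 9, worker 3–task 10, worker 4–task 2, worker 5–task 1, worker 6–task 3, worker 7–task 7, worker 8–task 5, worker 9–task 8.
All 9 workers are matched, so no larger matching exists.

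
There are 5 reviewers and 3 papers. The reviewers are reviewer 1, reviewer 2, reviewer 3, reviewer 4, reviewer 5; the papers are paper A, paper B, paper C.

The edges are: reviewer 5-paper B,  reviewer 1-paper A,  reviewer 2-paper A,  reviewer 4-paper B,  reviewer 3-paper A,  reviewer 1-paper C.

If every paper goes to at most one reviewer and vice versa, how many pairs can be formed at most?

One maximum matching: reviewer 1-paper C, reviewer 2-paper A, reviewer 4-paper B.
The set {reviewer 2, reviewer 3, reviewer 4, reviewer 5} has only 2 neighbours ({paper A, paper B}), so by Hall's theorem at most 3 of the 5 reviewers can be matched.

3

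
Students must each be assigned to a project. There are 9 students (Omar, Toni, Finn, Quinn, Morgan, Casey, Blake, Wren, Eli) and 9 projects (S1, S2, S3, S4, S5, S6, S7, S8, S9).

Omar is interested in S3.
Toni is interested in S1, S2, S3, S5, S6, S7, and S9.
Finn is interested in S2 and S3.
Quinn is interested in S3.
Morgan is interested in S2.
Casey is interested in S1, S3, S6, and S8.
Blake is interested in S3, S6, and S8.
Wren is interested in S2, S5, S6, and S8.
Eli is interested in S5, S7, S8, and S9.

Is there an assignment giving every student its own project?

The set {Omar, Finn, Quinn, Morgan} has only 2 neighbours ({S2, S3}), so by Hall's theorem at most 7 of the 9 students can be matched.
Hence no matching covers every student.

No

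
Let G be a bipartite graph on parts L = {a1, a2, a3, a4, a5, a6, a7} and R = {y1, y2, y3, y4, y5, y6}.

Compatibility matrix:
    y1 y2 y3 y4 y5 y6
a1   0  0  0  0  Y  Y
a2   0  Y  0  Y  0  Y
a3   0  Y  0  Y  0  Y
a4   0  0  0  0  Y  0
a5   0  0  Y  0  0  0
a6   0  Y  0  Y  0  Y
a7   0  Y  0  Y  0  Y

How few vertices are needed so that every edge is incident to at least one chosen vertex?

5

The 5 edges a1–y6, a2–y2, a3–y4, a4–y5, a5–y3 form a matching, so any vertex cover needs at least 5 vertices (one per matched edge).
Conversely {a5, y2, y4, y5, y6} meets every edge and has exactly 5 vertices, so 5 is optimal.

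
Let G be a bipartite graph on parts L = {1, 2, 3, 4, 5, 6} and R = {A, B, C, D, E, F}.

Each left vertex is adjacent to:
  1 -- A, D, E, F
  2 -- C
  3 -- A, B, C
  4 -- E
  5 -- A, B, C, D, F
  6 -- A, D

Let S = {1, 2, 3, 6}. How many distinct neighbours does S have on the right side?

6

The union of neighbours of {1, 2, 3, 6} is {A, B, C, D, E, F}, which has 6 elements.
Since |N(S)| = 6 ≥ |S| = 4, Hall's condition holds for this subset.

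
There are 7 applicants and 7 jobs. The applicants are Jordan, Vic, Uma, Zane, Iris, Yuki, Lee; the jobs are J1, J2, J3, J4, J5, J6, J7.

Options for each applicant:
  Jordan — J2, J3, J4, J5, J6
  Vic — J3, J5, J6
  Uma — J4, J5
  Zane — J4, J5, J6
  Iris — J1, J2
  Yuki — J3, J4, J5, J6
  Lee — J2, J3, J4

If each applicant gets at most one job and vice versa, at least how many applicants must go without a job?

One maximum matching: Jordan–J2, Vic–J6, Uma–J4, Zane–J5, Iris–J1, Yuki–J3.
The set {Jordan, Vic, Uma, Zane, Yuki, Lee} has only 5 neighbours ({J2, J3, J4, J5, J6}), so by Hall's theorem at most 6 of the 7 applicants can be matched.
That matches 6 of the 7, leaving 1 unmatched; no matching can do better.

1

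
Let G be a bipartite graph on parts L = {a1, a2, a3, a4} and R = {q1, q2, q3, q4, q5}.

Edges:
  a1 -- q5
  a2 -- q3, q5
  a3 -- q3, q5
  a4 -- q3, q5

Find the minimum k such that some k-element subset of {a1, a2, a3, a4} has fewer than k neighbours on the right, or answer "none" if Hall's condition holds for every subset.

3

Take S = {a1, a2, a3}. Its neighbourhood is {q3, q5}, so |N(S)| = 2 < |S| = 3.
Every subset of size less than 3 has at least as many neighbours as members, so 3 is the minimum.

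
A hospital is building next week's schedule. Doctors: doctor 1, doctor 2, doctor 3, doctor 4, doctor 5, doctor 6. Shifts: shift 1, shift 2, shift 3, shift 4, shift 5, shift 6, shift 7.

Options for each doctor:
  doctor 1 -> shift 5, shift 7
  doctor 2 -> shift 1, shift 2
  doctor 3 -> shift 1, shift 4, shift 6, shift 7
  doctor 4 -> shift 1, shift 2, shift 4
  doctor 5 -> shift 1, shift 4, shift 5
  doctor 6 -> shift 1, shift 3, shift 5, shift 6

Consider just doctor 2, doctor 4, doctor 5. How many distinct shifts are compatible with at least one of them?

4

The union of neighbours of {doctor 2, doctor 4, doctor 5} is {shift 1, shift 2, shift 4, shift 5}, which has 4 elements.
Since |N(S)| = 4 ≥ |S| = 3, Hall's condition holds for this subset.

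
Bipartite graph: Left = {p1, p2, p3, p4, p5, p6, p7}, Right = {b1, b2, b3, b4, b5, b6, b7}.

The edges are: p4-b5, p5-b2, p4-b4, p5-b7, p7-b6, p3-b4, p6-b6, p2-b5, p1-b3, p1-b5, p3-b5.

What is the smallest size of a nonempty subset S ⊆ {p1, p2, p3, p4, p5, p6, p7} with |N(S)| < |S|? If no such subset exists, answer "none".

2

Take S = {p6, p7}. Its neighbourhood is {b6}, so |N(S)| = 1 < |S| = 2.
No single vertex violates Hall's condition since each has at least one neighbour, so 2 is the minimum.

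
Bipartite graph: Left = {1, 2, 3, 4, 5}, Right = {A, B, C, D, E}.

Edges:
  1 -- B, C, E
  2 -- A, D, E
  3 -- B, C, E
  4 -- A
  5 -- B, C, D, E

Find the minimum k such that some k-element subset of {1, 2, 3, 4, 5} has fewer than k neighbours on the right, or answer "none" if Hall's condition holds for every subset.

none

A matching saturating every left vertex exists, for instance 1→C, 2→D, 3→E, 4→A, 5→B.
By Hall's marriage theorem, this means |N(S)| ≥ |S| for every subset S, so no violating subset exists.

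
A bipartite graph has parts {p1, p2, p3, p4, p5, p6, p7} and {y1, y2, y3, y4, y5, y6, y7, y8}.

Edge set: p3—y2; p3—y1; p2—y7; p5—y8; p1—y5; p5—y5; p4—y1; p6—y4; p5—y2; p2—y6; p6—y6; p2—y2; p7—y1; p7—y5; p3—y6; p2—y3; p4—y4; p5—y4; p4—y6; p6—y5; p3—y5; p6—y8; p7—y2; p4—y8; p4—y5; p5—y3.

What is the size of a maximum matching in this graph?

One maximum matching: p1-y5, p2-y3, p3-y2, p4-y6, p5-y4, p6-y8, p7-y1.
This saturates every left vertex, so 7 is the maximum.

7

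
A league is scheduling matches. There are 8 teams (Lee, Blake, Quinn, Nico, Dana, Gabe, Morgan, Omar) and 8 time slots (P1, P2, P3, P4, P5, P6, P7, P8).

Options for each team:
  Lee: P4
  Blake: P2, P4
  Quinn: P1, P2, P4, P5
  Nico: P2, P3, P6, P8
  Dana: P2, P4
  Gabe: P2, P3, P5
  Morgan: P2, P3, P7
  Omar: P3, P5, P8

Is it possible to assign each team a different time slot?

No

The set {Lee, Blake, Dana} has only 2 neighbours ({P2, P4}), so by Hall's theorem at most 7 of the 8 teams can be matched.
Hence no matching covers every team.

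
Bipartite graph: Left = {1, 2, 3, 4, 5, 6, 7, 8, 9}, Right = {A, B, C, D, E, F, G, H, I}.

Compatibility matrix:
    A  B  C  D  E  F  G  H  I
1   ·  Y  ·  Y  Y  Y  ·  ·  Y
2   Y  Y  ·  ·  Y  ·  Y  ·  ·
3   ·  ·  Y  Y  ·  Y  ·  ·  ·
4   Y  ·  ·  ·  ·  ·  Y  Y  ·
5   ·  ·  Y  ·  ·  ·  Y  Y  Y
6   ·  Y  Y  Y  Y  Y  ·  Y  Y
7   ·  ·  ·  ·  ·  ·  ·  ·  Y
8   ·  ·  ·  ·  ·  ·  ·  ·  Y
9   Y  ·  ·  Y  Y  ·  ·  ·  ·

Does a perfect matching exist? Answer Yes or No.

No

The set {7, 8} has only 1 neighbour ({I}), so by Hall's theorem at most 8 of the 9 left vertices can be matched.
Hence no matching covers every left vertex.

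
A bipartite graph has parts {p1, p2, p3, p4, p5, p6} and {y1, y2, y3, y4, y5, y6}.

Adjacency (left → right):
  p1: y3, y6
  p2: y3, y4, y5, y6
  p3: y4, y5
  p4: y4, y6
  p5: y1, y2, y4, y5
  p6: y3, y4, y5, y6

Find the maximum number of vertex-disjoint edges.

5

One maximum matching: p1→y6, p2→y3, p3→y5, p4→y4, p5→y1.
The set {p1, p2, p3, p4, p6} has only 4 neighbours ({y3, y4, y5, y6}), so by Hall's theorem at most 5 of the 6 left vertices can be matched.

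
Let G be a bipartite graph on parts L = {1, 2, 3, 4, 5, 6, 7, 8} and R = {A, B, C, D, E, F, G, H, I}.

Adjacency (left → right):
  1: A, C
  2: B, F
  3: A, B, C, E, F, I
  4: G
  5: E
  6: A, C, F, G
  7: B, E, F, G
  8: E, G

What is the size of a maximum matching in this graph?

7

For example, pair 1–A, 2–F, 3–I, 4–G, 5–E, 6–C, 7–B.
The set {4, 5, 8} has only 2 neighbours ({E, G}), so by Hall's theorem at most 7 of the 8 left vertices can be matched.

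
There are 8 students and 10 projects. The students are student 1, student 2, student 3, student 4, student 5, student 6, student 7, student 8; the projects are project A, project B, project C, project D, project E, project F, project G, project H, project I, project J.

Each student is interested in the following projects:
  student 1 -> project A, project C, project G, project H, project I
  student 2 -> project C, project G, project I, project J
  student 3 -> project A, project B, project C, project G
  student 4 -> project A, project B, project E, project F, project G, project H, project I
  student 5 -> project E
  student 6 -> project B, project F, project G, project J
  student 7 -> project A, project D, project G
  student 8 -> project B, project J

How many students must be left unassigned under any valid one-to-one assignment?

0

For example, pair student 1-project I, student 2-project C, student 3-project A, student 4-project F, student 5-project E, student 6-project G, student 7-project D, student 8-project J.
This saturates every student, so 8 is the maximum.
That matches 8 of the 8, leaving 0 unmatched; no matching can do better.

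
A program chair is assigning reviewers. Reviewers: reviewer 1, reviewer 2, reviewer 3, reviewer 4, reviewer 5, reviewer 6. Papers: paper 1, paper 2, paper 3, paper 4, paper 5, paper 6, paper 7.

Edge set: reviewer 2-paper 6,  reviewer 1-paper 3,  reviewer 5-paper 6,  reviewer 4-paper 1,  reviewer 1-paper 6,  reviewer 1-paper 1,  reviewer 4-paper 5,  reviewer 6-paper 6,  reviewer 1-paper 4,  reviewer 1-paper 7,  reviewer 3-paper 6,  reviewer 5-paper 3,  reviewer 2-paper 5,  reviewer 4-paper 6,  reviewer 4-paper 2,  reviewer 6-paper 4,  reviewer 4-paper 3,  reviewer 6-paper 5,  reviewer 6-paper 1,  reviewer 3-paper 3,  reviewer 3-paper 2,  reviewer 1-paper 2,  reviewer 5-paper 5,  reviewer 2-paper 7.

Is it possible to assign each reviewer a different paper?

One maximum matching: reviewer 1-paper 4, reviewer 2-paper 7, reviewer 3-paper 2, reviewer 4-paper 5, reviewer 5-paper 3, reviewer 6-paper 6.
Every reviewer is matched, so this matching saturates all of them.

Yes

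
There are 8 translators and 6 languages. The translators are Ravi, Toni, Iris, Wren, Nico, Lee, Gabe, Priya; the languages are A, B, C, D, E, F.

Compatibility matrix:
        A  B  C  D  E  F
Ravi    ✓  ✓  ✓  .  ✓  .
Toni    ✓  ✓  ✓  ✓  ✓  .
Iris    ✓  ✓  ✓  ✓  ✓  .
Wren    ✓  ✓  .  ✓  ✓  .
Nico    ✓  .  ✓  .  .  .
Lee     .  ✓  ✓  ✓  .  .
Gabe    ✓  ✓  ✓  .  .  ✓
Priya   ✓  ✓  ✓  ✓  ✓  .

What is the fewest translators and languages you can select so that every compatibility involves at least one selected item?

The 6 edges Ravi–E, Toni–A, Iris–D, Wren–B, Nico–C, Gabe–F form a matching, so any vertex cover needs at least 6 vertices (one per matched edge).
Conversely {Gabe, A, B, C, D, E} meets every edge and has exactly 6 vertices, so 6 is optimal.

6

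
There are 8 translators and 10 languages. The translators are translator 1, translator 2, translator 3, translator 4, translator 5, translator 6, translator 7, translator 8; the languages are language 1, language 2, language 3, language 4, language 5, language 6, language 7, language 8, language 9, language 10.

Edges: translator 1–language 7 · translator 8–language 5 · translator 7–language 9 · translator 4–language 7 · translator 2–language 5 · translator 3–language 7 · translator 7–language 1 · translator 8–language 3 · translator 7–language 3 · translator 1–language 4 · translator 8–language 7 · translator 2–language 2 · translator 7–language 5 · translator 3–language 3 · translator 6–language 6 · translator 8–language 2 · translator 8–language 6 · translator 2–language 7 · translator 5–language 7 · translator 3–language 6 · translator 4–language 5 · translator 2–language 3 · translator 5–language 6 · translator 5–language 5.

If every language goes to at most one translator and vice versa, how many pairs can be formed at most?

7

For example, pair translator 1-language 4, translator 2-language 2, translator 3-language 3, translator 4-language 5, translator 5-language 7, translator 6-language 6, translator 7-language 9.
The set {translator 2, translator 3, translator 4, translator 5, translator 6, translator 8} has only 5 neighbours ({language 2, language 3, language 5, language 6, language 7}), so by Hall's theorem at most 7 of the 8 translators can be matched.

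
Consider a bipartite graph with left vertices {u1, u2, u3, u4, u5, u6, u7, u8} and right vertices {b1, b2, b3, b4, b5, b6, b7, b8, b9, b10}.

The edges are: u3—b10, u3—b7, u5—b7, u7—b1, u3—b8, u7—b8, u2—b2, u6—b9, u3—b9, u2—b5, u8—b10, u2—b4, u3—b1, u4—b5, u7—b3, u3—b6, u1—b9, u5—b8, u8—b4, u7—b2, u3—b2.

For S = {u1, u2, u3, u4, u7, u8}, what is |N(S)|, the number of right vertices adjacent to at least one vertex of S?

10

The union of neighbours of {u1, u2, u3, u4, u7, u8} is {b1, b2, b3, b4, b5, b6, b7, b8, b9, b10}, which has 10 elements.
Since |N(S)| = 10 ≥ |S| = 6, Hall's condition holds for this subset.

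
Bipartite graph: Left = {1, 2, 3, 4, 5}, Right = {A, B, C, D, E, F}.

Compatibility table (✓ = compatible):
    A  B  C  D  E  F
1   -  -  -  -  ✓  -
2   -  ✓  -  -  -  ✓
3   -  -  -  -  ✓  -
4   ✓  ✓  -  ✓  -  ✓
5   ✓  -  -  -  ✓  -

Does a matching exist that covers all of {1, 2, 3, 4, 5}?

The set {1, 3} has only 1 neighbour ({E}), so by Hall's theorem at most 4 of the 5 left vertices can be matched.
Hence no matching covers every left vertex.

No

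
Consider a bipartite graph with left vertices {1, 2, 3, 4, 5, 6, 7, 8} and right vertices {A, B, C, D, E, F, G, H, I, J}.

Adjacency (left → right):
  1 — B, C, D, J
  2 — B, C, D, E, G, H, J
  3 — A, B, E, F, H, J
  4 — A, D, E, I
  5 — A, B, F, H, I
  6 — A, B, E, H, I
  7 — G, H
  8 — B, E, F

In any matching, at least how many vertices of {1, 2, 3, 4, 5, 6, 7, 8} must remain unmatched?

For example, pair 1–J, 2–G, 3–E, 4–D, 5–A, 6–I, 7–H, 8–B.
All 8 left vertices are matched, so no larger matching exists.
That matches 8 of the 8, leaving 0 unmatched; no matching can do better.

0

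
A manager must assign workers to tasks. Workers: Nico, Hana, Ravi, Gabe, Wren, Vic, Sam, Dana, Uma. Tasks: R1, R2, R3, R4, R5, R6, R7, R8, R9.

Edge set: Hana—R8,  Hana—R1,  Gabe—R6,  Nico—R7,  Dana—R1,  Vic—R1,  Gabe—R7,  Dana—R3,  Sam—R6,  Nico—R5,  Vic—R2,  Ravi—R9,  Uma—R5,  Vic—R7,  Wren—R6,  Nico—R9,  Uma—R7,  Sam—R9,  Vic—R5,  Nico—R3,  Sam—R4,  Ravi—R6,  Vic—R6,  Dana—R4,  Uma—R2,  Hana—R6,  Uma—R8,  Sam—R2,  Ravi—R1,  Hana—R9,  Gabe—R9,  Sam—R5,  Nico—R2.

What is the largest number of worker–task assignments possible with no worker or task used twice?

9

For example, pair Nico-R3, Hana-R8, Ravi-R1, Gabe-R9, Wren-R6, Vic-R5, Sam-R2, Dana-R4, Uma-R7.
This saturates every worker, so 9 is the maximum.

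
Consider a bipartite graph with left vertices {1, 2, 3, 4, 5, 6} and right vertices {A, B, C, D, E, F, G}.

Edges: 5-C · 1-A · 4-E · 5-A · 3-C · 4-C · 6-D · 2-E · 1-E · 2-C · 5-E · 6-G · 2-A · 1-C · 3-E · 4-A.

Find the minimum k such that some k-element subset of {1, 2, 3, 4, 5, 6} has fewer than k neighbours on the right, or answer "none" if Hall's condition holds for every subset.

4

Take S = {1, 2, 3, 4}. Its neighbourhood is {A, C, E}, so |N(S)| = 3 < |S| = 4.
Every subset of size less than 4 has at least as many neighbours as members, so 4 is the minimum.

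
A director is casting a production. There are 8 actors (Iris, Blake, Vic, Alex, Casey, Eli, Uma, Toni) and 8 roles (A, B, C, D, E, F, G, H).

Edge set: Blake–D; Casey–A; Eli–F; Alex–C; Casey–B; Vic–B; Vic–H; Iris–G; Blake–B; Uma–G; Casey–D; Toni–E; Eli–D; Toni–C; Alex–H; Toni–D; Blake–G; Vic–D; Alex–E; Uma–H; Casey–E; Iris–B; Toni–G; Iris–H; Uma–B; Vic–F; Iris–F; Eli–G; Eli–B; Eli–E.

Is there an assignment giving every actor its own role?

Yes

A valid assignment of size 8: Iris–F, Blake–B, Vic–D, Alex–C, Casey–A, Eli–G, Uma–H, Toni–E.
Every actor is matched, so this is a perfect matching.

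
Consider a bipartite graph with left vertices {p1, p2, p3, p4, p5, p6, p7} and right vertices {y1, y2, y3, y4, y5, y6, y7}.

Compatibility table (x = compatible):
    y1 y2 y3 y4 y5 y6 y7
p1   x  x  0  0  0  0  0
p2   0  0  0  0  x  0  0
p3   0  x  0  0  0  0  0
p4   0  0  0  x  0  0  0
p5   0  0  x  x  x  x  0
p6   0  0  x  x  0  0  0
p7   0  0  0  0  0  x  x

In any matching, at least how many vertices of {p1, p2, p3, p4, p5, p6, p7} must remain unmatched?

One maximum matching: p1–y1, p2–y5, p3–y2, p4–y4, p5–y6, p6–y3, p7–y7.
All 7 left vertices are matched, so no larger matching exists.
That matches 7 of the 7, leaving 0 unmatched; no matching can do better.

0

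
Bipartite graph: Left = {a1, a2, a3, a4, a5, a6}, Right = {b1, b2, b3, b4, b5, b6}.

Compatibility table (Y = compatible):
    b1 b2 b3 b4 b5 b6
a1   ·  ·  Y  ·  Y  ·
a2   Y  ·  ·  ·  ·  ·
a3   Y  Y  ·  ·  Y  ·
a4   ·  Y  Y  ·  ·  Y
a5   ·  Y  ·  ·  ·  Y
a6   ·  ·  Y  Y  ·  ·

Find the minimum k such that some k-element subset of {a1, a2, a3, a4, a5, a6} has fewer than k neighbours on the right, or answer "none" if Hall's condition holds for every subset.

A matching saturating every left vertex exists, for instance a1→b5, a2→b1, a3→b2, a4→b3, a5→b6, a6→b4.
By Hall's marriage theorem, this means |N(S)| ≥ |S| for every subset S, so no violating subset exists.

none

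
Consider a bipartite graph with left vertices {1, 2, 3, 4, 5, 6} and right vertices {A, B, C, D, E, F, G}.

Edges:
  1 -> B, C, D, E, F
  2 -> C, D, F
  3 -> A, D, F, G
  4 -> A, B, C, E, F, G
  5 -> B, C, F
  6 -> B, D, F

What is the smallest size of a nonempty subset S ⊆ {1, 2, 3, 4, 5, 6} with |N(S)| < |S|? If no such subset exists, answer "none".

A matching saturating every left vertex exists, for instance 1→E, 2→C, 3→D, 4→G, 5→F, 6→B.
By Hall's marriage theorem, this means |N(S)| ≥ |S| for every subset S, so no violating subset exists.

none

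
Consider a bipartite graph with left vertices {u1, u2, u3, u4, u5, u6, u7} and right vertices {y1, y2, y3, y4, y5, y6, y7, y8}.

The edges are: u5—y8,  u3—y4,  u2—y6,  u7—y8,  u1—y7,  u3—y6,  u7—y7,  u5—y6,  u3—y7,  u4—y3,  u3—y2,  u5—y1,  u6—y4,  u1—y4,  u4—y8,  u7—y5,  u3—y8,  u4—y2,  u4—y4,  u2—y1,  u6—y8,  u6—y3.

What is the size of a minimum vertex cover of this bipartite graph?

7

The 7 edges u1–y7, u2–y6, u3–y2, u4–y3, u5–y1, u6–y4, u7–y8 form a matching, so any vertex cover needs at least 7 vertices (one per matched edge).
Conversely {u1, u2, u3, u4, u5, u6, u7} meets every edge and has exactly 7 vertices, so 7 is optimal.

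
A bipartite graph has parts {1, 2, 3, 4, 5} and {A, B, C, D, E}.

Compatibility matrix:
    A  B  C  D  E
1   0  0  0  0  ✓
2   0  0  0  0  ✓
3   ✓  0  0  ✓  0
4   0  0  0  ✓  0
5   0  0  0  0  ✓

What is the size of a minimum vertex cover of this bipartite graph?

3

A maximum matching has 3 edges (e.g. 1–E, 3–A, 4–D).
By König's theorem the minimum vertex cover has the same size. One such cover is {3, 4, E}.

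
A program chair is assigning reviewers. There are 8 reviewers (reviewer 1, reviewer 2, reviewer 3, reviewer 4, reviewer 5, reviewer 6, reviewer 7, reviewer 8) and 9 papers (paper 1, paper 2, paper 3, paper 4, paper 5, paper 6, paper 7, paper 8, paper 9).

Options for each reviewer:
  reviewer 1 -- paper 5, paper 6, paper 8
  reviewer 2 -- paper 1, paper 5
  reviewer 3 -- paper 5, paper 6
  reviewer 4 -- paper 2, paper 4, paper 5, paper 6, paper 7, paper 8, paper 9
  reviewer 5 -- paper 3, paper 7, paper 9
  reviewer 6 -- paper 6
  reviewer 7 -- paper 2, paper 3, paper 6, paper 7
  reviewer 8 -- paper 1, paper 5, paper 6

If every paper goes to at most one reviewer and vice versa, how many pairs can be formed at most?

7

For example, pair reviewer 1-paper 8, reviewer 2-paper 1, reviewer 3-paper 5, reviewer 4-paper 9, reviewer 5-paper 3, reviewer 6-paper 6, reviewer 7-paper 7.
The set {reviewer 2, reviewer 3, reviewer 6, reviewer 8} has only 3 neighbours ({paper 1, paper 5, paper 6}), so by Hall's theorem at most 7 of the 8 reviewers can be matched.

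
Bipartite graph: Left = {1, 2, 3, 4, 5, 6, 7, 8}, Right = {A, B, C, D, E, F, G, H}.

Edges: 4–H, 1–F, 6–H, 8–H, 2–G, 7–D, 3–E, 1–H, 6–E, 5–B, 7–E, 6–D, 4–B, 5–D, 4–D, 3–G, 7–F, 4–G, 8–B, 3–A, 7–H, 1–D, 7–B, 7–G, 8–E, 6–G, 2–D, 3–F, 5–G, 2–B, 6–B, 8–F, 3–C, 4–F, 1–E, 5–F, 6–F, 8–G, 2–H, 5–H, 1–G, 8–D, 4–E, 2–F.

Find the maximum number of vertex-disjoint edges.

7

A valid assignment of size 7: 1→H, 2→D, 3→A, 4→F, 5→B, 6→E, 7→G.
The set {1, 2, 4, 5, 6, 7, 8} has only 6 neighbours ({B, D, E, F, G, H}), so by Hall's theorem at most 7 of the 8 left vertices can be matched.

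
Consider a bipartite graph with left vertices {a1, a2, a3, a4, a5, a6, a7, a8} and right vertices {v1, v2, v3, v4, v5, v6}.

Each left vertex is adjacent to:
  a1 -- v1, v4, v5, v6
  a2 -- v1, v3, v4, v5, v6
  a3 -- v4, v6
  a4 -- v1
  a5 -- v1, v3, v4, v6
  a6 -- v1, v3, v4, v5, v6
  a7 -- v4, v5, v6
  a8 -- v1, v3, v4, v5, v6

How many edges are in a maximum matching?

5

A valid assignment of size 5: a1–v5, a2–v3, a3–v4, a4–v1, a5–v6.
The set {a1, a2, a3, a4, a5, a6, a7, a8} has only 5 neighbours ({v1, v3, v4, v5, v6}), so by Hall's theorem at most 5 of the 8 left vertices can be matched.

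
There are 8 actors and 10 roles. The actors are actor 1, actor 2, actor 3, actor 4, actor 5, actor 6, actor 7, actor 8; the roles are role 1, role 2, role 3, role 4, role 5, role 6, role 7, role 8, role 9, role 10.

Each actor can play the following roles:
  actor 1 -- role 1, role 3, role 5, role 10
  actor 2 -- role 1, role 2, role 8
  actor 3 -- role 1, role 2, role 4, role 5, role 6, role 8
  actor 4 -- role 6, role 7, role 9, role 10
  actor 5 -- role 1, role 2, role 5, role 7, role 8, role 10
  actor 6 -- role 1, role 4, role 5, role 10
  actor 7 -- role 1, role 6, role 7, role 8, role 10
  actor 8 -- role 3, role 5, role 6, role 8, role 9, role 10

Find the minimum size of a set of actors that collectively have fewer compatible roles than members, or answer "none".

none

A matching saturating every actor exists, for instance actor 1→role 5, actor 2→role 2, actor 3→role 6, actor 4→role 10, actor 5→role 8, actor 6→role 1, actor 7→role 7, actor 8→role 9.
By Hall's marriage theorem, this means |N(S)| ≥ |S| for every subset S, so no violating subset exists.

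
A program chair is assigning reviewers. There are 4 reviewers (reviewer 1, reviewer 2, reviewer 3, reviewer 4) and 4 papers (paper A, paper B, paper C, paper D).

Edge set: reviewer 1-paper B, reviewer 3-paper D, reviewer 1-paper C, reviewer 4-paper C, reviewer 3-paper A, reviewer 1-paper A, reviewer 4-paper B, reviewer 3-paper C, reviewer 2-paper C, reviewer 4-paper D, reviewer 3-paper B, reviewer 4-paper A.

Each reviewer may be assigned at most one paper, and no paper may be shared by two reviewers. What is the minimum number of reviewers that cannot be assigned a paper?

0

A valid assignment of size 4: reviewer 1→paper A, reviewer 2→paper C, reviewer 3→paper B, reviewer 4→paper D.
All 4 reviewers are matched, so no larger matching exists.
That matches 4 of the 4, leaving 0 unmatched; no matching can do better.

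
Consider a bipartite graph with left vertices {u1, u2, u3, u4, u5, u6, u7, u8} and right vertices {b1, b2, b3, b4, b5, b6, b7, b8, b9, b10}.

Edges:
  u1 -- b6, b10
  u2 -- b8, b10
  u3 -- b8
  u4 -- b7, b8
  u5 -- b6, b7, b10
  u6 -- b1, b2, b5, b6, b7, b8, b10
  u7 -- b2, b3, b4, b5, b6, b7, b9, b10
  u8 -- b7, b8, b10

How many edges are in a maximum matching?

For example, pair u1→b6, u2→b10, u3→b8, u4→b7, u6→b1, u7→b5.
The set {u1, u2, u3, u4, u5, u8} has only 4 neighbours ({b10, b6, b7, b8}), so by Hall's theorem at most 6 of the 8 left vertices can be matched.

6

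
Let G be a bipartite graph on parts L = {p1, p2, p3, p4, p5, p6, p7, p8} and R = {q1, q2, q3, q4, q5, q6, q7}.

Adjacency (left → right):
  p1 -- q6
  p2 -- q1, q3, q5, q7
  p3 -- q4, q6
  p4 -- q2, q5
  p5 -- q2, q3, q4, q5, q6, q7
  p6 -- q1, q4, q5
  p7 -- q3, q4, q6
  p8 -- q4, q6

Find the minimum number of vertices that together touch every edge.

7

A maximum matching has 7 edges (e.g. p1–q6, p2–q5, p3–q4, p4–q2, p5–q7, p6–q1, p7–q3).
By König's theorem the minimum vertex cover has the same size. One such cover is {p2, p4, p5, p6, p7, q4, q6}.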